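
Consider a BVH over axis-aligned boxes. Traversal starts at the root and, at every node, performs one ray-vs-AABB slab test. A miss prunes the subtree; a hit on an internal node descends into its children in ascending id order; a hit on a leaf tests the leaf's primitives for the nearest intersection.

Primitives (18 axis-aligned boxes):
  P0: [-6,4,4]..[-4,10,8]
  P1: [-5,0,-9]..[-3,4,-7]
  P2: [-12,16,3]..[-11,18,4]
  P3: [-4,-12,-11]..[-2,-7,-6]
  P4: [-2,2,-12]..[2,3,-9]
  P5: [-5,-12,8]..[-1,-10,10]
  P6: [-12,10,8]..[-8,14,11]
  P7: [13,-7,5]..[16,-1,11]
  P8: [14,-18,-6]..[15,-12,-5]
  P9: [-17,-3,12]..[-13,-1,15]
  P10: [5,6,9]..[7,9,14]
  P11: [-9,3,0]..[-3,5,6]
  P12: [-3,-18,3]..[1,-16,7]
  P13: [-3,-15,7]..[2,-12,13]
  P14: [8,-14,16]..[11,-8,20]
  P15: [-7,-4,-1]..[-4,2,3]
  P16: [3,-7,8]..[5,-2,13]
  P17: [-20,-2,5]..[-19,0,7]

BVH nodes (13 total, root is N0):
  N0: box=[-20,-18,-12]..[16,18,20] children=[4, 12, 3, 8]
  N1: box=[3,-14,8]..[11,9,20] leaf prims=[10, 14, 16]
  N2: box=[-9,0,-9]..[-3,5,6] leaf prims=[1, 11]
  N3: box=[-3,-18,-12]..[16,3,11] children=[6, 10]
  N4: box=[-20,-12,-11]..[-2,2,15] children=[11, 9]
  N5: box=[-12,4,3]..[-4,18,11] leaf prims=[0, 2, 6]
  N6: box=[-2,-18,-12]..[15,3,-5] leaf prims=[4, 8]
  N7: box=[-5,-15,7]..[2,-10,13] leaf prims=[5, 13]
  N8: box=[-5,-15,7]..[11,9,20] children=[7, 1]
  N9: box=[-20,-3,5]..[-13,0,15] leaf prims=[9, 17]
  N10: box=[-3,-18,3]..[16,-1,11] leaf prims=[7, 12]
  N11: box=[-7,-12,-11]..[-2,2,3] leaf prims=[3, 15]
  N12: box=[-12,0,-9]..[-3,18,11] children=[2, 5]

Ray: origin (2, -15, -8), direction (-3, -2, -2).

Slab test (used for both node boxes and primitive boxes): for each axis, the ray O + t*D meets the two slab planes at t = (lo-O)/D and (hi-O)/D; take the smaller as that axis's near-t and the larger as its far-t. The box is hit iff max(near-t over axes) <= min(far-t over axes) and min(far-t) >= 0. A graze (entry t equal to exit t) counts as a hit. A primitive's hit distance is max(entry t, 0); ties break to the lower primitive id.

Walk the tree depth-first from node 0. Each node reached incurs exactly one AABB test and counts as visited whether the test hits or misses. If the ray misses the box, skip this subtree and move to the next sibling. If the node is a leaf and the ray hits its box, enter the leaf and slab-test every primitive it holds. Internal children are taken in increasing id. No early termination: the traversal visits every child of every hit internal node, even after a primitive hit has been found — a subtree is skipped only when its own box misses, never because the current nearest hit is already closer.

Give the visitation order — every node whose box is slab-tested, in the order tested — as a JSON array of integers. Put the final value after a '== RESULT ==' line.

Trace the traversal:
N0 x:[-14/3,22/3] y:[-33/2,3/2] z:[-14,2] -> hit [-14/3,3/2], descend [3, 4, 8, 12]
  N3 x:[-14/3,5/3] y:[-9,3/2] z:[-19/2,2] -> hit [-14/3,3/2], descend [6, 10]
    N6 x:[-13/3,4/3] y:[-9,3/2] z:[-3/2,2] -> hit [-3/2,4/3] leaf, test {P4(miss), P8(miss)}
    N10 x:[-14/3,5/3] y:[-7,3/2] z:[-19/2,-11/2] -> miss, prune
  N4 x:[4/3,22/3] y:[-17/2,-3/2] z:[-23/2,3/2] -> miss, prune
  N8 x:[-3,7/3] y:[-12,0] z:[-14,-15/2] -> miss, prune
  N12 x:[5/3,14/3] y:[-33/2,-15/2] z:[-19/2,1/2] -> miss, prune

Visited [0, 3, 6, 10, 4, 8, 12]. Tests: 7 box, 1 leaf. Nearest: miss.

== RESULT ==
[0, 3, 6, 10, 4, 8, 12]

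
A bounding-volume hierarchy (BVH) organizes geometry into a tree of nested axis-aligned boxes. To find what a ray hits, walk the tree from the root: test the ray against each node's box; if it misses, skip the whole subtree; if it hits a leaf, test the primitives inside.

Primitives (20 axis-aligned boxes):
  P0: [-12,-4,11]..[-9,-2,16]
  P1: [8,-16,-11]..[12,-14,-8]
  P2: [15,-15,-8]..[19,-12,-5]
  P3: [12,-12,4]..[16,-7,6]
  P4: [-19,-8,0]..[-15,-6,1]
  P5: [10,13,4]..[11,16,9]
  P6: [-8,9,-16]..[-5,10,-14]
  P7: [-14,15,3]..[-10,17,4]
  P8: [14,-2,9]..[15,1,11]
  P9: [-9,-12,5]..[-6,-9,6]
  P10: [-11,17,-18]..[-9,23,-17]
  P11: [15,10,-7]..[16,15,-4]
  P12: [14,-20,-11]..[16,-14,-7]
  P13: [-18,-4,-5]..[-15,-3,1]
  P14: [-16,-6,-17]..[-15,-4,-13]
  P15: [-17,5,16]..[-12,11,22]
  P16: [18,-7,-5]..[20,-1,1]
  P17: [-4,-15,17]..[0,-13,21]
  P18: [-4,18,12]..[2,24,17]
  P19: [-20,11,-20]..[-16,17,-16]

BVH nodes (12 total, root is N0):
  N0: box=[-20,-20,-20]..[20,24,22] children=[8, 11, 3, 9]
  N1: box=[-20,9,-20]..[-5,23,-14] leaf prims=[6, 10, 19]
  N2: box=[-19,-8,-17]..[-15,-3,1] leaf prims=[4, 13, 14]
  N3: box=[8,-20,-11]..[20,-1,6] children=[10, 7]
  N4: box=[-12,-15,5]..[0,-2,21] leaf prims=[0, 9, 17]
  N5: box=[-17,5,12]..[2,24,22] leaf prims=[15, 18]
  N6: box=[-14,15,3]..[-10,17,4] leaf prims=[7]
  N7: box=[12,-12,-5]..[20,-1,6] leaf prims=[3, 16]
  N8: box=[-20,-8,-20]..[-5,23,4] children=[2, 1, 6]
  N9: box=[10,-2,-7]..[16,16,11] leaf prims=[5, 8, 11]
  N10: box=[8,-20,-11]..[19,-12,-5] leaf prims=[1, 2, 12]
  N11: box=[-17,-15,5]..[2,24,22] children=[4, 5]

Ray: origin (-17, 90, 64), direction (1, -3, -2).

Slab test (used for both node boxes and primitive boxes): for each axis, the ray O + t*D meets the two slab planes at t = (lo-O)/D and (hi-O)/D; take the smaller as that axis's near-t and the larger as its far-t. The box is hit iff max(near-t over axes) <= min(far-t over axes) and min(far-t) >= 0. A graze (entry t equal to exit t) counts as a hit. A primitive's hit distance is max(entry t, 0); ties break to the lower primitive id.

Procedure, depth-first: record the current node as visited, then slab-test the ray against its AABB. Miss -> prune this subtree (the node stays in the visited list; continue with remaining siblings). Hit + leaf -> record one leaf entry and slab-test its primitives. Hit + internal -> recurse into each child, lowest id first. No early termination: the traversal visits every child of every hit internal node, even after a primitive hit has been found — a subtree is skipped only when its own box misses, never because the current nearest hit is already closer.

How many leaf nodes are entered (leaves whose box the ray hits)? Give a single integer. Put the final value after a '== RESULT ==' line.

Walk:
N0 x:[-3,37] y:[22,110/3] z:[21,42] -> hit [22,110/3], descend [3, 8, 9, 11]
  N3 x:[25,37] y:[91/3,110/3] z:[29,75/2] -> hit [91/3,110/3], descend [7, 10]
    N7 x:[29,37] y:[91/3,34] z:[29,69/2] -> hit [91/3,34] leaf, test {P3(miss), P16(miss)}
    N10 x:[25,36] y:[34,110/3] z:[69/2,75/2] -> hit [69/2,36] leaf, test {P1(miss), P2@t=69/2, P12(miss)}
  N8 x:[-3,12] y:[67/3,98/3] z:[30,42] -> miss, prune
  N9 x:[27,33] y:[74/3,92/3] z:[53/2,71/2] -> hit [27,92/3] leaf, test {P5(miss), P8(miss), P11(miss)}
  N11 x:[0,19] y:[22,35] z:[21,59/2] -> miss, prune

Summary -> nodes [0, 3, 7, 10, 8, 9, 11]; box-tests=7; leaf-entries=3; first=P2

== RESULT ==
3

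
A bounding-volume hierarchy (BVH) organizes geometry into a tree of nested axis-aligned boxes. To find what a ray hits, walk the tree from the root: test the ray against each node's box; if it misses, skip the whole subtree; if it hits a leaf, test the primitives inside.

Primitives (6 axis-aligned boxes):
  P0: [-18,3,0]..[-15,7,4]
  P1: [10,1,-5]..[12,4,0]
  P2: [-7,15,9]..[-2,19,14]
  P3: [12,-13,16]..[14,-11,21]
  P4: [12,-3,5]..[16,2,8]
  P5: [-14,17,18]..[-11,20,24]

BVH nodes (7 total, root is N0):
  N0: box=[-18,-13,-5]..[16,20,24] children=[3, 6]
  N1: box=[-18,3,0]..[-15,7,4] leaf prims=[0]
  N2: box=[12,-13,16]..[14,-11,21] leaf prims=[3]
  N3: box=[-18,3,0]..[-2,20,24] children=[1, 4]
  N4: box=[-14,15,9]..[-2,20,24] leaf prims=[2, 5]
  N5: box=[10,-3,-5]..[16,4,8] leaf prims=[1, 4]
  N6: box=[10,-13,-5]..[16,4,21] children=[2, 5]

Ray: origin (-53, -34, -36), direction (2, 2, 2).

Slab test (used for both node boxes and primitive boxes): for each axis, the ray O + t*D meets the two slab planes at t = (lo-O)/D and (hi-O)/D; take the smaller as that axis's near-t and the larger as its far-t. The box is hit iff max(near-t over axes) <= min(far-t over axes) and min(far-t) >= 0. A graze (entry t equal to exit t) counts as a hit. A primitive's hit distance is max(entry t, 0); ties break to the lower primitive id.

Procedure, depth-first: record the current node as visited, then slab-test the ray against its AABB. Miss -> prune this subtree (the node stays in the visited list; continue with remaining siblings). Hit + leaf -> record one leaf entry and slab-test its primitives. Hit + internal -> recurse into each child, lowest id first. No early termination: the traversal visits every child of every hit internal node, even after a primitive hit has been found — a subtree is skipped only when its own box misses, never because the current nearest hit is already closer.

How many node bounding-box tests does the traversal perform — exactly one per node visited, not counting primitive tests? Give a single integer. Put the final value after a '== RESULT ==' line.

Traverse from the root:
N0 x:[35/2,69/2] y:[21/2,27] z:[31/2,30] -> hit [35/2,27], descend [3, 6]
  N3 x:[35/2,51/2] y:[37/2,27] z:[18,30] -> hit [37/2,51/2], descend [1, 4]
    N1 x:[35/2,19] y:[37/2,41/2] z:[18,20] -> hit [37/2,19] leaf, test {P0@t=37/2}
    N4 x:[39/2,51/2] y:[49/2,27] z:[45/2,30] -> hit [49/2,51/2] leaf, test {P2@t=49/2, P5(miss)}
  N6 x:[63/2,69/2] y:[21/2,19] z:[31/2,57/2] -> miss, prune

5 AABB tests over nodes [0, 3, 1, 4, 6]; 2 leaves entered; closest P0.

== RESULT ==
5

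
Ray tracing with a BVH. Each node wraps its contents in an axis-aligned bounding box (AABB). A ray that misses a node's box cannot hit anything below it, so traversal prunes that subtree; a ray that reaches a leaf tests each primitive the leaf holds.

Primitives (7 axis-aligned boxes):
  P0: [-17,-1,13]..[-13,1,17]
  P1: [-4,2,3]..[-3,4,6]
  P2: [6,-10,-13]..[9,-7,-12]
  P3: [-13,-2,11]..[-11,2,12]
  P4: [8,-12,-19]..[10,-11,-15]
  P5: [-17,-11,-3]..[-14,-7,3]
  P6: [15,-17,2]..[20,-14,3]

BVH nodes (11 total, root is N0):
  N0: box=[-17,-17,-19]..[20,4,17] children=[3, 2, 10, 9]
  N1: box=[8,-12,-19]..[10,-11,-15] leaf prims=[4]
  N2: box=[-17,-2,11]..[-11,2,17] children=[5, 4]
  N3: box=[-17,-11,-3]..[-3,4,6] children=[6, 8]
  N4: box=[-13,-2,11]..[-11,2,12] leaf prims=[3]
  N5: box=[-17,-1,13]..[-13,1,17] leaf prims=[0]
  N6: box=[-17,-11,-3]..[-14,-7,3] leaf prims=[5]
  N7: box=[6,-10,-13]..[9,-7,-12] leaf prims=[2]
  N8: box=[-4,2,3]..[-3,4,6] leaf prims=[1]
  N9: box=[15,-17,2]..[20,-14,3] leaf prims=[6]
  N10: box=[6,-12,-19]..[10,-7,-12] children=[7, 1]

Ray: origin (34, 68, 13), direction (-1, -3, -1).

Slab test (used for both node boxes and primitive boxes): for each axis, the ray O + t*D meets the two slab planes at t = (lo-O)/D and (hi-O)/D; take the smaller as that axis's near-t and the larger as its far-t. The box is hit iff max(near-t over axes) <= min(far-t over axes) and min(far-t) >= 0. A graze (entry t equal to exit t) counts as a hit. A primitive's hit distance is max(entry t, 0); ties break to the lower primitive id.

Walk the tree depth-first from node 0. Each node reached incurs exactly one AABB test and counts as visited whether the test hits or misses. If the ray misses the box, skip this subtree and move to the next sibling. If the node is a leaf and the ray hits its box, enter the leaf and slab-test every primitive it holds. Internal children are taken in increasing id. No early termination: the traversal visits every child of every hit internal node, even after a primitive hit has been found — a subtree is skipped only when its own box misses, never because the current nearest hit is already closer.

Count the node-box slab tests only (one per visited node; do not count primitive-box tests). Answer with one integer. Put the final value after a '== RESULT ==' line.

Walk:
N0 x:[14,51] y:[64/3,85/3] z:[-4,32] -> hit [64/3,85/3], descend [2, 3, 9, 10]
  N2 x:[45,51] y:[22,70/3] z:[-4,2] -> miss, prune
  N3 x:[37,51] y:[64/3,79/3] z:[7,16] -> miss, prune
  N9 x:[14,19] y:[82/3,85/3] z:[10,11] -> miss, prune
  N10 x:[24,28] y:[25,80/3] z:[25,32] -> hit [25,80/3], descend [1, 7]
    N1 x:[24,26] y:[79/3,80/3] z:[28,32] -> miss, prune
    N7 x:[25,28] y:[25,26] z:[25,26] -> hit [25,26] leaf, test {P2@t=25}

Summary -> nodes [0, 2, 3, 9, 10, 1, 7]; box-tests=7; leaf-entries=1; first=P2

== RESULT ==
7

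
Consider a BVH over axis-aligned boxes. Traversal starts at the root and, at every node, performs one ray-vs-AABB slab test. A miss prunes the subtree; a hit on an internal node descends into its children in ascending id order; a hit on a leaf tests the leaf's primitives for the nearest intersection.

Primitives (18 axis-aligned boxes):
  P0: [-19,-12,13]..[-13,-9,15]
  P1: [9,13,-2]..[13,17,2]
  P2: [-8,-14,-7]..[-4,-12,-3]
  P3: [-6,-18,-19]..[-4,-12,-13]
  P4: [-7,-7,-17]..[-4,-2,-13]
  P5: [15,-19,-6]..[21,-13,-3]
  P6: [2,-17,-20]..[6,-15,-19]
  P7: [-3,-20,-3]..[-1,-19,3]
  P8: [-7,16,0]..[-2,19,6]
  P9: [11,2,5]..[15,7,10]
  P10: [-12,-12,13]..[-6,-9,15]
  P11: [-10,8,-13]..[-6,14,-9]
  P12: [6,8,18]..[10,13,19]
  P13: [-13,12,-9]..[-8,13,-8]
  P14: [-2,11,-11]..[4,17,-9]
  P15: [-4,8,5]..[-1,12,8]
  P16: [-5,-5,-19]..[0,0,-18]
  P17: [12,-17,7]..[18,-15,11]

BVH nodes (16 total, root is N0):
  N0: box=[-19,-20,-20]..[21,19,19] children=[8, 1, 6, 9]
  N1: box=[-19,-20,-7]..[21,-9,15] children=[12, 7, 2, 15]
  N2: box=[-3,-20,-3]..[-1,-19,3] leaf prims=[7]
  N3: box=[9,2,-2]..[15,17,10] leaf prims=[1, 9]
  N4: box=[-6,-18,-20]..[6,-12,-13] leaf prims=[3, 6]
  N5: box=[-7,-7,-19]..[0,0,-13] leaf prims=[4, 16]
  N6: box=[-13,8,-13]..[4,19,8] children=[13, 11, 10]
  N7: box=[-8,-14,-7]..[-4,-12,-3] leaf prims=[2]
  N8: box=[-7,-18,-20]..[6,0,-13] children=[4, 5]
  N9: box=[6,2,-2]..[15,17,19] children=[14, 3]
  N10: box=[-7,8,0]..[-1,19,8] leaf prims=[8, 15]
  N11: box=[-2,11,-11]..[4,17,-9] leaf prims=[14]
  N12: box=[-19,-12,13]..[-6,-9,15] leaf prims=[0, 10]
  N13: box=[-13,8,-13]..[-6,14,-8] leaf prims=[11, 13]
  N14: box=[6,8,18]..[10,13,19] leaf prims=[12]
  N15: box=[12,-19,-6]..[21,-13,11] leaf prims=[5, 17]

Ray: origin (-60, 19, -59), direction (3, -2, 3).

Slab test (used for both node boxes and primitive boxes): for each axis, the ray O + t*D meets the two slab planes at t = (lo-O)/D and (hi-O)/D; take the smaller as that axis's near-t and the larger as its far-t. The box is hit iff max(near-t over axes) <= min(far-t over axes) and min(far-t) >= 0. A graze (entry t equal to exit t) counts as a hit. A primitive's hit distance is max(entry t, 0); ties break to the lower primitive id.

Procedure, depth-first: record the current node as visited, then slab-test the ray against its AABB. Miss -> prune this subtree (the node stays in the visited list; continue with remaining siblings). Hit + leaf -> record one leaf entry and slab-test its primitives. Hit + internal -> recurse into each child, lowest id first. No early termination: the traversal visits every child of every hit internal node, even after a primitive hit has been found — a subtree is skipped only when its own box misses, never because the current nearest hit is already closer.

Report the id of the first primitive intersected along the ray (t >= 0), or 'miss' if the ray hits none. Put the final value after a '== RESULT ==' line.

Walk:
N0 x:[41/3,27] y:[0,39/2] z:[13,26] -> hit [41/3,39/2], descend [1, 6, 8, 9]
  N1 x:[41/3,27] y:[14,39/2] z:[52/3,74/3] -> hit [52/3,39/2], descend [2, 7, 12, 15]
    N2 x:[19,59/3] y:[19,39/2] z:[56/3,62/3] -> hit [19,39/2] leaf, test {P7@t=19}
    N7 x:[52/3,56/3] y:[31/2,33/2] z:[52/3,56/3] -> miss, prune
    N12 x:[41/3,18] y:[14,31/2] z:[24,74/3] -> miss, prune
    N15 x:[24,27] y:[16,19] z:[53/3,70/3] -> miss, prune
  N6 x:[47/3,64/3] y:[0,11/2] z:[46/3,67/3] -> miss, prune
  N8 x:[53/3,22] y:[19/2,37/2] z:[13,46/3] -> miss, prune
  N9 x:[22,25] y:[1,17/2] z:[19,26] -> miss, prune

Visited [0, 1, 2, 7, 12, 15, 6, 8, 9]. Tests: 9 box, 1 leaf. Nearest: P7.

== RESULT ==
7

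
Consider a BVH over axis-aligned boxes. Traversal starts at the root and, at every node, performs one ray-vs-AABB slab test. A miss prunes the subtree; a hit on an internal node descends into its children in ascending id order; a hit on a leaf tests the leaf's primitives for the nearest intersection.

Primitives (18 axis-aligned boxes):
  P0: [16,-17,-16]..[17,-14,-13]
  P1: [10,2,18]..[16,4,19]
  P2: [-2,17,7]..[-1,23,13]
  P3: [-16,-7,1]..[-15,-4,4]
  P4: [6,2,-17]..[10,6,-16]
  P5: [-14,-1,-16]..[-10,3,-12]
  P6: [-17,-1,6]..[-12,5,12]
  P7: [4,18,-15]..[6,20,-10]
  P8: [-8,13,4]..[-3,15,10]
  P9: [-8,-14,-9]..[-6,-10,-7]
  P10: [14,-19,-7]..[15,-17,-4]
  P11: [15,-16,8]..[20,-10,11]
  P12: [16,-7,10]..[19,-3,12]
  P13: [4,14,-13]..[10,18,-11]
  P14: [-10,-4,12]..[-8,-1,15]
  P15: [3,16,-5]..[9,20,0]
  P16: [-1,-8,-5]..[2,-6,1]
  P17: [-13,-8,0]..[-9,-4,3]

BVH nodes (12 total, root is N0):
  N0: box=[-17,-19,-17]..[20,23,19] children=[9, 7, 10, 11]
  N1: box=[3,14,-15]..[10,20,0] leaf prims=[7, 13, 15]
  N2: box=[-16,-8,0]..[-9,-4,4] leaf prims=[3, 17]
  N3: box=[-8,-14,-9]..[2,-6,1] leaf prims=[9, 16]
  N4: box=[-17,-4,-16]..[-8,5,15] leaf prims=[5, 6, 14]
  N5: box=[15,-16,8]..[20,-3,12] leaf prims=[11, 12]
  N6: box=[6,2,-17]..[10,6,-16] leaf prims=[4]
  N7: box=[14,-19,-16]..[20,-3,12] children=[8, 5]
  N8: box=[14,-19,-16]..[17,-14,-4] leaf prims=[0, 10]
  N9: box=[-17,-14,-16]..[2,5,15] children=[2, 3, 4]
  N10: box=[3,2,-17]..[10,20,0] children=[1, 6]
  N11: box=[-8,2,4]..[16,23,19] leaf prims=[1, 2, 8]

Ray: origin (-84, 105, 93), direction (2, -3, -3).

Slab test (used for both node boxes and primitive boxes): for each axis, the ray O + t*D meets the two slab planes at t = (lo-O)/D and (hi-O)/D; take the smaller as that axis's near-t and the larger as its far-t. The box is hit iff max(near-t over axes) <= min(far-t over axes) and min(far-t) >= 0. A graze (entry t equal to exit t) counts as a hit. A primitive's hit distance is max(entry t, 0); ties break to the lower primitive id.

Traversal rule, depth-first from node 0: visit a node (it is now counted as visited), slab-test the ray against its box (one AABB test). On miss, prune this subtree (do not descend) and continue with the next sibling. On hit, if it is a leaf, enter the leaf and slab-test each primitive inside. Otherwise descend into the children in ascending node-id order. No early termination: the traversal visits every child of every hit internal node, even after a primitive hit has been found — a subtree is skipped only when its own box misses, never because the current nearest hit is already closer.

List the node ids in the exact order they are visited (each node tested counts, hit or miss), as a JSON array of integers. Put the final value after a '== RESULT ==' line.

Traverse from the root:
N0 x:[67/2,52] y:[82/3,124/3] z:[74/3,110/3] -> hit [67/2,110/3], descend [7, 9, 10, 11]
  N7 x:[49,52] y:[36,124/3] z:[27,109/3] -> miss, prune
  N9 x:[67/2,43] y:[100/3,119/3] z:[26,109/3] -> hit [67/2,109/3], descend [2, 3, 4]
    N2 x:[34,75/2] y:[109/3,113/3] z:[89/3,31] -> miss, prune
    N3 x:[38,43] y:[37,119/3] z:[92/3,34] -> miss, prune
    N4 x:[67/2,38] y:[100/3,109/3] z:[26,109/3] -> hit [67/2,109/3] leaf, test {P5@t=35, P6(miss), P14(miss)}
  N10 x:[87/2,47] y:[85/3,103/3] z:[31,110/3] -> miss, prune
  N11 x:[38,50] y:[82/3,103/3] z:[74/3,89/3] -> miss, prune

Visited [0, 7, 9, 2, 3, 4, 10, 11]. Tests: 8 box, 1 leaf. Nearest: P5.

== RESULT ==
[0, 7, 9, 2, 3, 4, 10, 11]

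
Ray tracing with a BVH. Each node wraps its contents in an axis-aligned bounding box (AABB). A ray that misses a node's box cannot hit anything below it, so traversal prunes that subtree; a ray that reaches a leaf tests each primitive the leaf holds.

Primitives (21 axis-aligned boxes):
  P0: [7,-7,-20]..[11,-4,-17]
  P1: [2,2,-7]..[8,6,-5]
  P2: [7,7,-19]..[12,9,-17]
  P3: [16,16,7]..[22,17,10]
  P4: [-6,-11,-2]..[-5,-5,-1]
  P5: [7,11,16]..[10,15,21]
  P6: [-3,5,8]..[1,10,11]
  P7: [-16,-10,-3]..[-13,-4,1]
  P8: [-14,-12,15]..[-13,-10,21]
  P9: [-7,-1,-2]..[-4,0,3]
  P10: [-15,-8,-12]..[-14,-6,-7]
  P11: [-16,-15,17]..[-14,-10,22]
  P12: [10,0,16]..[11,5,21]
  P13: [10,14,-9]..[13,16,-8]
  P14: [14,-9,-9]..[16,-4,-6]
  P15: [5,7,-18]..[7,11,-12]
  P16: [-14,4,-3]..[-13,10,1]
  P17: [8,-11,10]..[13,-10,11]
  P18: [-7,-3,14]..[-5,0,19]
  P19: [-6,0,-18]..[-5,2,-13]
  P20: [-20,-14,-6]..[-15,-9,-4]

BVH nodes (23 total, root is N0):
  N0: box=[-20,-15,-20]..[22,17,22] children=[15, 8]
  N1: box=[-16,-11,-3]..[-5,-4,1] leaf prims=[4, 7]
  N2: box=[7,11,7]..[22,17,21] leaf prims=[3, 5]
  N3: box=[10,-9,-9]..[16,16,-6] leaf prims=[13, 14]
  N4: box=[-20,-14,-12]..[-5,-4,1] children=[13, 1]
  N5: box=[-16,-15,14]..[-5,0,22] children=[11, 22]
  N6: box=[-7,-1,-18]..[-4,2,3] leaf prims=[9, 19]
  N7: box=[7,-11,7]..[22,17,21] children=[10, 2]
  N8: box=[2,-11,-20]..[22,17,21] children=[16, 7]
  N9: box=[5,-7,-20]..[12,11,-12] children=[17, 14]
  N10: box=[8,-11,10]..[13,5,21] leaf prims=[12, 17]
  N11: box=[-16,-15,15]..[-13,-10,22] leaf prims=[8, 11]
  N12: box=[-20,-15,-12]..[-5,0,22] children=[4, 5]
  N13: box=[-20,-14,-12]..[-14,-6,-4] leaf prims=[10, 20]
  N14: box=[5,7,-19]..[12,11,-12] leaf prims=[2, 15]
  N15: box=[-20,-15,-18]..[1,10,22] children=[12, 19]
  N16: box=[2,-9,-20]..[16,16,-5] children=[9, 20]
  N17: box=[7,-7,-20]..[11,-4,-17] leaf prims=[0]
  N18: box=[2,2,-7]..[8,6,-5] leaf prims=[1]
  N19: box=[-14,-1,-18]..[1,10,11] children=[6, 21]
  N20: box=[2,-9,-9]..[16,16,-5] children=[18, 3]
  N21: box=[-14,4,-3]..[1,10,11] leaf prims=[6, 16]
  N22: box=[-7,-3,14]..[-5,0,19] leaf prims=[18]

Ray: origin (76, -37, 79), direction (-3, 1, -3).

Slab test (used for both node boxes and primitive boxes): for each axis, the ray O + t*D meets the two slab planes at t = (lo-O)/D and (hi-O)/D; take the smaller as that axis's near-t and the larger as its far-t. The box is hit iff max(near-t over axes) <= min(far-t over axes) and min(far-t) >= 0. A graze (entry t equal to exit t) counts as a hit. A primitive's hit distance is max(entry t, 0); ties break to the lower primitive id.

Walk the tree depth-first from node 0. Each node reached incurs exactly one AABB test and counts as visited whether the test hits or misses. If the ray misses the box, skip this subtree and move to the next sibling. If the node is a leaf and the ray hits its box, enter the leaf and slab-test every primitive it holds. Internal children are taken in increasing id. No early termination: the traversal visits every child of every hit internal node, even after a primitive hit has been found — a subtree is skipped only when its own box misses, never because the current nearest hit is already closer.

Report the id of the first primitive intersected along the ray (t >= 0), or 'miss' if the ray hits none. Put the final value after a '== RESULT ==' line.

Traverse from the root:
N0 x:[18,32] y:[22,54] z:[19,33] -> hit [22,32], descend [8, 15]
  N8 x:[18,74/3] y:[26,54] z:[58/3,33] -> miss, prune
  N15 x:[25,32] y:[22,47] z:[19,97/3] -> hit [25,32], descend [12, 19]
    N12 x:[27,32] y:[22,37] z:[19,91/3] -> hit [27,91/3], descend [4, 5]
      N4 x:[27,32] y:[23,33] z:[26,91/3] -> hit [27,91/3], descend [1, 13]
        N1 x:[27,92/3] y:[26,33] z:[26,82/3] -> hit [27,82/3] leaf, test {P4@t=27, P7(miss)}
        N13 x:[30,32] y:[23,31] z:[83/3,91/3] -> hit [30,91/3] leaf, test {P10@t=30, P20(miss)}
      N5 x:[27,92/3] y:[22,37] z:[19,65/3] -> miss, prune
    N19 x:[25,30] y:[36,47] z:[68/3,97/3] -> miss, prune

Summary -> nodes [0, 8, 15, 12, 4, 1, 13, 5, 19]; box-tests=9; leaf-entries=2; first=P4

== RESULT ==
4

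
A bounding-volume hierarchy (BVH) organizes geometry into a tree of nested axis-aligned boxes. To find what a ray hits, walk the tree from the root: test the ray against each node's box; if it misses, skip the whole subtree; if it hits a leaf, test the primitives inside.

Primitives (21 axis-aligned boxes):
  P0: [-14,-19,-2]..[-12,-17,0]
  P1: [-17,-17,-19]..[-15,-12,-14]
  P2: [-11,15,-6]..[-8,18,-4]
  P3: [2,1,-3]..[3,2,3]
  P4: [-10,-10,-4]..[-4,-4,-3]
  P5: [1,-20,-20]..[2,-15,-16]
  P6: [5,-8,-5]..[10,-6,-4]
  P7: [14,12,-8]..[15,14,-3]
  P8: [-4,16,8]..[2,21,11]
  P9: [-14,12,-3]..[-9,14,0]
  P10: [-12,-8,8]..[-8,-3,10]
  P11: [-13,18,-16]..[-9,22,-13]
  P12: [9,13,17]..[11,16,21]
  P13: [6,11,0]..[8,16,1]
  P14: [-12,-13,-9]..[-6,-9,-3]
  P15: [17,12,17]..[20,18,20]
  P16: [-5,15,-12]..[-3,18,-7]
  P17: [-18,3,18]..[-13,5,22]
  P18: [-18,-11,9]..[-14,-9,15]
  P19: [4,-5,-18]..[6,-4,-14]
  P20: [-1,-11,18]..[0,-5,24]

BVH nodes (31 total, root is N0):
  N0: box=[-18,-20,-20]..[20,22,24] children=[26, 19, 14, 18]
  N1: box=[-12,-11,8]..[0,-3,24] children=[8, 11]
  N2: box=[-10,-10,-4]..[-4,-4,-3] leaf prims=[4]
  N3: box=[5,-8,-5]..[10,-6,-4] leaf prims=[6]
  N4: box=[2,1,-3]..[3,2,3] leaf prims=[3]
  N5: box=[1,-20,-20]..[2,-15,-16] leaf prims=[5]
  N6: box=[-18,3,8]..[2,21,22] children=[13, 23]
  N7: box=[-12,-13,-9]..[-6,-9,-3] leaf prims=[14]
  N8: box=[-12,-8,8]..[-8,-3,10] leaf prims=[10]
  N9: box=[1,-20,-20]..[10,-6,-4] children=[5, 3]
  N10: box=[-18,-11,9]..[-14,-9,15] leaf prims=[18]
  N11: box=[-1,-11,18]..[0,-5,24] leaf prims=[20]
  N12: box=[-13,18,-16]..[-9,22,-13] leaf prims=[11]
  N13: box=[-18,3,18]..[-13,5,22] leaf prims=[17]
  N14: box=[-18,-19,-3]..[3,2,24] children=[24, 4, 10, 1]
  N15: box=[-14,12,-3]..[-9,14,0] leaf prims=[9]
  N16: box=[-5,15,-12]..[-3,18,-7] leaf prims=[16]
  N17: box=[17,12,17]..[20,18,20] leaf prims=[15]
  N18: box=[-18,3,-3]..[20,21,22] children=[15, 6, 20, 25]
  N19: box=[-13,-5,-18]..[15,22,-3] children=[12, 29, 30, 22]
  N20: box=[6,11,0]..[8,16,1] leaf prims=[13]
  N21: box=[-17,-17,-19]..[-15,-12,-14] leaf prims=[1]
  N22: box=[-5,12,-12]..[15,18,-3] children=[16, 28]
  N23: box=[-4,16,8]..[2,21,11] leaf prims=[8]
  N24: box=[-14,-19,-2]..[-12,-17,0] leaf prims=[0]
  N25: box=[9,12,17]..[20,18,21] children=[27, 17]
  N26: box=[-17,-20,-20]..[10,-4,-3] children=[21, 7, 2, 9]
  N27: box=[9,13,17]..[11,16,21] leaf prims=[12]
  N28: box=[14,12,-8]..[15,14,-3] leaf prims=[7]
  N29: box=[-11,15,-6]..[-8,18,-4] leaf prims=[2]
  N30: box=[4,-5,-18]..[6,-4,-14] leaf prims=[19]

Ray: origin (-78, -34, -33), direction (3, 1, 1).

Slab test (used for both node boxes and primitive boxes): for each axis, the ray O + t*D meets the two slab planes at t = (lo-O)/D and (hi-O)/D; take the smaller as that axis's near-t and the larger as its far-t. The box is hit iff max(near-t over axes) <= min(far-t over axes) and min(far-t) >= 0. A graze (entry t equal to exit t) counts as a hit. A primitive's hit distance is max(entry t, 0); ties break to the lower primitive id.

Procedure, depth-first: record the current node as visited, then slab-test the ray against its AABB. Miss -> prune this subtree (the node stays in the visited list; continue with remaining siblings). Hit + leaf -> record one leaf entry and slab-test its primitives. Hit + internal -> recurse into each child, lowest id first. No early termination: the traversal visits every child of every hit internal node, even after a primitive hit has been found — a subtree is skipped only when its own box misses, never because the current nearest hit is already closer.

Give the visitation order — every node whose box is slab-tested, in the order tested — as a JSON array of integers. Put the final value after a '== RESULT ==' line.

Walk:
N0 x:[20,98/3] y:[14,56] z:[13,57] -> hit [20,98/3], descend [14, 18, 19, 26]
  N14 x:[20,27] y:[15,36] z:[30,57] -> miss, prune
  N18 x:[20,98/3] y:[37,55] z:[30,55] -> miss, prune
  N19 x:[65/3,31] y:[29,56] z:[15,30] -> hit [29,30], descend [12, 22, 29, 30]
    N12 x:[65/3,23] y:[52,56] z:[17,20] -> miss, prune
    N22 x:[73/3,31] y:[46,52] z:[21,30] -> miss, prune
    N29 x:[67/3,70/3] y:[49,52] z:[27,29] -> miss, prune
    N30 x:[82/3,28] y:[29,30] z:[15,19] -> miss, prune
  N26 x:[61/3,88/3] y:[14,30] z:[13,30] -> hit [61/3,88/3], descend [2, 7, 9, 21]
    N2 x:[68/3,74/3] y:[24,30] z:[29,30] -> miss, prune
    N7 x:[22,24] y:[21,25] z:[24,30] -> hit [24,24] leaf, test {P14@t=24}
    N9 x:[79/3,88/3] y:[14,28] z:[13,29] -> hit [79/3,28], descend [3, 5]
      N3 x:[83/3,88/3] y:[26,28] z:[28,29] -> hit [28,28] leaf, test {P6@t=28}
      N5 x:[79/3,80/3] y:[14,19] z:[13,17] -> miss, prune
    N21 x:[61/3,21] y:[17,22] z:[14,19] -> miss, prune

Visited [0, 14, 18, 19, 12, 22, 29, 30, 26, 2, 7, 9, 3, 5, 21]. Tests: 15 box, 2 leaf. Nearest: P14.

== RESULT ==
[0, 14, 18, 19, 12, 22, 29, 30, 26, 2, 7, 9, 3, 5, 21]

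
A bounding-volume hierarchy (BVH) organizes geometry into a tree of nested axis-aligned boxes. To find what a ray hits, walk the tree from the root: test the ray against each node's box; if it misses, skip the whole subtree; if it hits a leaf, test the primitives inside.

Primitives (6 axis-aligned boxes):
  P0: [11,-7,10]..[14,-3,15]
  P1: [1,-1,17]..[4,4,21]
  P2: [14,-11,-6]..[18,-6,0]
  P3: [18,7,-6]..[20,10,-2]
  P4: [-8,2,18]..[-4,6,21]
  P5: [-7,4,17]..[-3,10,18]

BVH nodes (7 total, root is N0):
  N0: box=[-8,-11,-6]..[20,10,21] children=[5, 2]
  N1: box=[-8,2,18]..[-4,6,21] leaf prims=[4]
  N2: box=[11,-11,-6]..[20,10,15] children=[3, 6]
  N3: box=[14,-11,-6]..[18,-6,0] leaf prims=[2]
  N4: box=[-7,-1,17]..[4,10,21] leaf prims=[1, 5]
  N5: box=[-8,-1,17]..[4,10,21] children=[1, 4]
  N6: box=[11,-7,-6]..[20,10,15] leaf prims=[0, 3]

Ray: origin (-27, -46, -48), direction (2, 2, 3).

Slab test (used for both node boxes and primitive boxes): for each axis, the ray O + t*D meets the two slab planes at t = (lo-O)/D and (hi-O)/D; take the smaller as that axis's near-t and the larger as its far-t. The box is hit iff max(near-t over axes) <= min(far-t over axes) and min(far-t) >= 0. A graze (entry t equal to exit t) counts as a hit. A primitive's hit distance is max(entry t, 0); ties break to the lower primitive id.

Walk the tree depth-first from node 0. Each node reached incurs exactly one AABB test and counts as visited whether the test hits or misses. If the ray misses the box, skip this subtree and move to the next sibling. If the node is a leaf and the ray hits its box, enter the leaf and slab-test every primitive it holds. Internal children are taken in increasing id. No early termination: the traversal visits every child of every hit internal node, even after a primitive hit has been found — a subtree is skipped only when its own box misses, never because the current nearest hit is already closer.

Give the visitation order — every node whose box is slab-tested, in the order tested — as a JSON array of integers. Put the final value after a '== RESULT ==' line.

Trace the traversal:
N0 x:[19/2,47/2] y:[35/2,28] z:[14,23] -> hit [35/2,23], descend [2, 5]
  N2 x:[19,47/2] y:[35/2,28] z:[14,21] -> hit [19,21], descend [3, 6]
    N3 x:[41/2,45/2] y:[35/2,20] z:[14,16] -> miss, prune
    N6 x:[19,47/2] y:[39/2,28] z:[14,21] -> hit [39/2,21] leaf, test {P0@t=39/2, P3(miss)}
  N5 x:[19/2,31/2] y:[45/2,28] z:[65/3,23] -> miss, prune

Visited [0, 2, 3, 6, 5]. Tests: 5 box, 1 leaf. Nearest: P0.

== RESULT ==
[0, 2, 3, 6, 5]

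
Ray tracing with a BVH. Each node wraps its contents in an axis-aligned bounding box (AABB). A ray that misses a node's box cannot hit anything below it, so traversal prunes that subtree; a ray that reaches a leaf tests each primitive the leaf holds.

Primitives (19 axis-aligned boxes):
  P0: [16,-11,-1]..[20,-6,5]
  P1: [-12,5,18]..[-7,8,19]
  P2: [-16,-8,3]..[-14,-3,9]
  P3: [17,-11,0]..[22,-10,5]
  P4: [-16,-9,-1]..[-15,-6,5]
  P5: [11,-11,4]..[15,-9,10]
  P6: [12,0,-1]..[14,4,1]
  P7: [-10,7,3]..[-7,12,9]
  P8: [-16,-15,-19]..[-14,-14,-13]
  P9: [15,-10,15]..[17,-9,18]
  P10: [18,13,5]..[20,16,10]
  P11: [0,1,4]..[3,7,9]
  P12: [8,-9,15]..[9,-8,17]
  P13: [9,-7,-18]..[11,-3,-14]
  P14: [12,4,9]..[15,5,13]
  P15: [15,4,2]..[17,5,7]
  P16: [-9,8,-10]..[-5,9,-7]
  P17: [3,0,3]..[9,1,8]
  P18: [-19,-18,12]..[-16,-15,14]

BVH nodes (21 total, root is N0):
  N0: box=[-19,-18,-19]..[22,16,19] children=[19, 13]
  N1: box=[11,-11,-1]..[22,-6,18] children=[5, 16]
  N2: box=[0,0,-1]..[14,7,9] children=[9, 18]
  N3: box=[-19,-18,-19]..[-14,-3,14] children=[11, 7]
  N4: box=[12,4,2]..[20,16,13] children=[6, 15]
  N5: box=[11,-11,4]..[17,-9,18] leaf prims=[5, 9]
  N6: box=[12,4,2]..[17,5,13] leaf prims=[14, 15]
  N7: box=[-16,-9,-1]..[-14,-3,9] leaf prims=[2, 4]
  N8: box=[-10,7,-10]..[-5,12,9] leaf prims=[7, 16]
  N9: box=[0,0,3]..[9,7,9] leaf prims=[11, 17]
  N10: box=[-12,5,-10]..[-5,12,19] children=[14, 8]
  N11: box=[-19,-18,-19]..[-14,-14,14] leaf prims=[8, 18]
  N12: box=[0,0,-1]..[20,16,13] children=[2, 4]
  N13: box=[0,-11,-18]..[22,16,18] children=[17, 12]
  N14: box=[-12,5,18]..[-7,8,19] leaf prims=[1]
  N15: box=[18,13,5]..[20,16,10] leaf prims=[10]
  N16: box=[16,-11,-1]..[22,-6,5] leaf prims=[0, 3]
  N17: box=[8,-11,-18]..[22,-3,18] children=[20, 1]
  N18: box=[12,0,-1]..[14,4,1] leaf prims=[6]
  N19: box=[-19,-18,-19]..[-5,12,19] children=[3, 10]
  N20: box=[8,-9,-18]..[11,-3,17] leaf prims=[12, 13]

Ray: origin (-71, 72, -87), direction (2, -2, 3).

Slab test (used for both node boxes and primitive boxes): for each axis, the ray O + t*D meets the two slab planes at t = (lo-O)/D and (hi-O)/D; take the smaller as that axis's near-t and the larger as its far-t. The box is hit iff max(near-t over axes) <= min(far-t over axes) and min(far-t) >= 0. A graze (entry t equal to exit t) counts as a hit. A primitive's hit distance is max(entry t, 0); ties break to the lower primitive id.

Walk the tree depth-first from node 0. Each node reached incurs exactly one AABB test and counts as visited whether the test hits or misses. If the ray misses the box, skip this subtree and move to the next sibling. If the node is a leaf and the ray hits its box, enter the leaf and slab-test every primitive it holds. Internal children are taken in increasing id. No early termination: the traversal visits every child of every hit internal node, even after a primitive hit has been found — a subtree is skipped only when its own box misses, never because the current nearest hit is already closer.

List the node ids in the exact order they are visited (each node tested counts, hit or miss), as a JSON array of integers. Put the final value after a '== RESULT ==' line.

Traverse from the root:
N0 x:[26,93/2] y:[28,45] z:[68/3,106/3] -> hit [28,106/3], descend [13, 19]
  N13 x:[71/2,93/2] y:[28,83/2] z:[23,35] -> miss, prune
  N19 x:[26,33] y:[30,45] z:[68/3,106/3] -> hit [30,33], descend [3, 10]
    N3 x:[26,57/2] y:[75/2,45] z:[68/3,101/3] -> miss, prune
    N10 x:[59/2,33] y:[30,67/2] z:[77/3,106/3] -> hit [30,33], descend [8, 14]
      N8 x:[61/2,33] y:[30,65/2] z:[77/3,32] -> hit [61/2,32] leaf, test {P7@t=61/2, P16(miss)}
      N14 x:[59/2,32] y:[32,67/2] z:[35,106/3] -> miss, prune

order=[0, 13, 19, 3, 10, 8, 14]  |boxes|=7  |leaves|=1  hit=P7

== RESULT ==
[0, 13, 19, 3, 10, 8, 14]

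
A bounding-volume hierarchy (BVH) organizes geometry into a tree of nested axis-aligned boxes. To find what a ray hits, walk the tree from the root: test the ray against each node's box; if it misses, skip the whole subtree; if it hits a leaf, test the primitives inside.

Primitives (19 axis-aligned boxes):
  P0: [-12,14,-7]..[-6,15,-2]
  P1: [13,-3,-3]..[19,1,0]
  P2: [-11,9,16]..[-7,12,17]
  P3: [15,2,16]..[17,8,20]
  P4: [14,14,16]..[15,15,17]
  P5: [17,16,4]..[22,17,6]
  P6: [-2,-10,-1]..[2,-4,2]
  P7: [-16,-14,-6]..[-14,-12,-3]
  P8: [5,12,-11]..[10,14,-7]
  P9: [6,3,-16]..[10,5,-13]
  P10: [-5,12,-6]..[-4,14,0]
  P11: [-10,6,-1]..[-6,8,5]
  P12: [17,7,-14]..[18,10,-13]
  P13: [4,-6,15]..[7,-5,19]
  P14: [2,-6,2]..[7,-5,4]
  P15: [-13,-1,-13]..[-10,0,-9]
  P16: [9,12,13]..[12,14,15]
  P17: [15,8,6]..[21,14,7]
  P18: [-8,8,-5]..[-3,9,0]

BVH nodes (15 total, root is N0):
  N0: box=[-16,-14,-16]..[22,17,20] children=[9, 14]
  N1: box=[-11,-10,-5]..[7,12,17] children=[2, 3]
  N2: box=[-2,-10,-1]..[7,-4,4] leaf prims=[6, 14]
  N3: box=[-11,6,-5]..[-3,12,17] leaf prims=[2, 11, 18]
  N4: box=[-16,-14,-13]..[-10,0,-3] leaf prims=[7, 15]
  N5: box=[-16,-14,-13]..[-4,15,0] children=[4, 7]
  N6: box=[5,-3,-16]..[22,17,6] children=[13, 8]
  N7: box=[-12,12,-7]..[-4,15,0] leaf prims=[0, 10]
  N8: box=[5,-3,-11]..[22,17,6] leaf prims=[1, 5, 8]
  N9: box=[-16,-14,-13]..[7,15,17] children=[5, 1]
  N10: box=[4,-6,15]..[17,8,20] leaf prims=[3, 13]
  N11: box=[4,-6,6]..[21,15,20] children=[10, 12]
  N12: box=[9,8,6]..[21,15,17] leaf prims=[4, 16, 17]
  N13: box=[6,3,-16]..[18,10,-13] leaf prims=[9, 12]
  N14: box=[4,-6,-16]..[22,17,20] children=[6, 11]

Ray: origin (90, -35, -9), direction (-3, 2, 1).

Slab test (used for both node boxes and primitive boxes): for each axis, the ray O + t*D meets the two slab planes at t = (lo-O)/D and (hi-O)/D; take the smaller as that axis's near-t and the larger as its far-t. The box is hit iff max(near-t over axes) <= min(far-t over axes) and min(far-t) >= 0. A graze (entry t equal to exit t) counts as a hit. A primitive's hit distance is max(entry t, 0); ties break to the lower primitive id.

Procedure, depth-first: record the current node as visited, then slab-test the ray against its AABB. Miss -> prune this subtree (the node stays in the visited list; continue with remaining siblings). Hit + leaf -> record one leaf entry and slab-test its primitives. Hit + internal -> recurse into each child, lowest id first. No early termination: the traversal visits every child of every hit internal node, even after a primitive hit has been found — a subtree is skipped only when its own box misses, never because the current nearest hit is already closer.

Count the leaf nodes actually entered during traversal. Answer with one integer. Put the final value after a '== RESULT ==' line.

Traverse from the root:
N0 x:[68/3,106/3] y:[21/2,26] z:[-7,29] -> hit [68/3,26], descend [9, 14]
  N9 x:[83/3,106/3] y:[21/2,25] z:[-4,26] -> miss, prune
  N14 x:[68/3,86/3] y:[29/2,26] z:[-7,29] -> hit [68/3,26], descend [6, 11]
    N6 x:[68/3,85/3] y:[16,26] z:[-7,15] -> miss, prune
    N11 x:[23,86/3] y:[29/2,25] z:[15,29] -> hit [23,25], descend [10, 12]
      N10 x:[73/3,86/3] y:[29/2,43/2] z:[24,29] -> miss, prune
      N12 x:[23,27] y:[43/2,25] z:[15,26] -> hit [23,25] leaf, test {P4@t=25, P16(miss), P17(miss)}

order=[0, 9, 14, 6, 11, 10, 12]  |boxes|=7  |leaves|=1  hit=P4

== RESULT ==
1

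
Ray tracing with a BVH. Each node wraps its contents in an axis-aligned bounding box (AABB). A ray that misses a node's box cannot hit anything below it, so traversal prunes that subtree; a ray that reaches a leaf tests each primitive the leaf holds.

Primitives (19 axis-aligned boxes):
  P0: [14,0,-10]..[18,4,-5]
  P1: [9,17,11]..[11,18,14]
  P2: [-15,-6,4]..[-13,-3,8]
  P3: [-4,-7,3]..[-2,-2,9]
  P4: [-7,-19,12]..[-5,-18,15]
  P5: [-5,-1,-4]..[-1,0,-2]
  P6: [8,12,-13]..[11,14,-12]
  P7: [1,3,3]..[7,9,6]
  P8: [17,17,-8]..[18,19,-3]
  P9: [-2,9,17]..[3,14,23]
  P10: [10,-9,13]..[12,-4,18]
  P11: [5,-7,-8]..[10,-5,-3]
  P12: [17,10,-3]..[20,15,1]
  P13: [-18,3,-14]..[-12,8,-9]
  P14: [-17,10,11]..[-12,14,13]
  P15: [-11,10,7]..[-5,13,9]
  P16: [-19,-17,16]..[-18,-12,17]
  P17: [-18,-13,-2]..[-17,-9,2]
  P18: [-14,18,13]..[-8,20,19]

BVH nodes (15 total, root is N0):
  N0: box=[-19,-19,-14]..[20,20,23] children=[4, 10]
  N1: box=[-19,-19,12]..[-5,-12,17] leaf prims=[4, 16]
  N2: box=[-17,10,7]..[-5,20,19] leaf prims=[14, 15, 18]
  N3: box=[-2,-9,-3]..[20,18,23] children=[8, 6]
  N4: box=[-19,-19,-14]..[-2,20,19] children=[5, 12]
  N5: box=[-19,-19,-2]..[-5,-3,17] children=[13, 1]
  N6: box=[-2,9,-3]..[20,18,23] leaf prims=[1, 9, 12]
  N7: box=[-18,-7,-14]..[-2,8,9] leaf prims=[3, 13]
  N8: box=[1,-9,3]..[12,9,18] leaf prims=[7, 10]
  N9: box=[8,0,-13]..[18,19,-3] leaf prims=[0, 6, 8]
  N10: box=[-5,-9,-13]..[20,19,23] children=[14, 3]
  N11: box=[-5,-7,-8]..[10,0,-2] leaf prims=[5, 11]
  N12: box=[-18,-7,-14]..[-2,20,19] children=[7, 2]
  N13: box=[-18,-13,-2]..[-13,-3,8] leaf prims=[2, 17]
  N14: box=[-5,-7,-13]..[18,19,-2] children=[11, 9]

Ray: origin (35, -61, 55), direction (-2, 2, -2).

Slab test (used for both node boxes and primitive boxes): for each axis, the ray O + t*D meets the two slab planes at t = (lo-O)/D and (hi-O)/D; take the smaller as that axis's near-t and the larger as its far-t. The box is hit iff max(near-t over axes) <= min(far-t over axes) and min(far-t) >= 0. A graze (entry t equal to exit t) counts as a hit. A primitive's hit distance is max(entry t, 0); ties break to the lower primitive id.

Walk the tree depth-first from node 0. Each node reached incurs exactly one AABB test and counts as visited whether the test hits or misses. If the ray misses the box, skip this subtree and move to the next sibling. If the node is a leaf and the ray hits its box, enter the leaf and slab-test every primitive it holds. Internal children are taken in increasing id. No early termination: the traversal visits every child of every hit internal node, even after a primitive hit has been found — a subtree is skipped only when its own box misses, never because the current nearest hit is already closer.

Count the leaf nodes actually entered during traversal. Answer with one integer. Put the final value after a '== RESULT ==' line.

Traverse from the root:
N0 x:[15/2,27] y:[21,81/2] z:[16,69/2] -> hit [21,27], descend [4, 10]
  N4 x:[37/2,27] y:[21,81/2] z:[18,69/2] -> hit [21,27], descend [5, 12]
    N5 x:[20,27] y:[21,29] z:[19,57/2] -> hit [21,27], descend [1, 13]
      N1 x:[20,27] y:[21,49/2] z:[19,43/2] -> hit [21,43/2] leaf, test {P4@t=21, P16(miss)}
      N13 x:[24,53/2] y:[24,29] z:[47/2,57/2] -> hit [24,53/2] leaf, test {P2(miss), P17(miss)}
    N12 x:[37/2,53/2] y:[27,81/2] z:[18,69/2] -> miss, prune
  N10 x:[15/2,20] y:[26,40] z:[16,34] -> miss, prune

7 AABB tests over nodes [0, 4, 5, 1, 13, 12, 10]; 2 leaves entered; closest P4.

== RESULT ==
2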